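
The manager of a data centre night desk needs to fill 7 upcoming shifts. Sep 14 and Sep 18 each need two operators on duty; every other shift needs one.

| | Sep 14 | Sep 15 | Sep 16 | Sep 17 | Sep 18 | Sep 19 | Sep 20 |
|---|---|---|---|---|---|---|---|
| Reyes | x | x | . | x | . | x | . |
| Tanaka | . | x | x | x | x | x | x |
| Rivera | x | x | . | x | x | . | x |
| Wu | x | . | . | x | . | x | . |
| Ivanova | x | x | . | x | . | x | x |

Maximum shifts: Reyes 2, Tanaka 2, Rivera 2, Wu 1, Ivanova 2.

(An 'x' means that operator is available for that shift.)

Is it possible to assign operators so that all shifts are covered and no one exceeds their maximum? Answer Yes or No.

Sep 16 can only be covered by Tanaka, so that assignment is forced.
Sep 18 can only be covered by Tanaka and Rivera, so that assignment is forced.
One valid schedule: Sep 14→Wu+Ivanova, Sep 15→Reyes, Sep 16→Tanaka, Sep 17→Ivanova, Sep 18→Tanaka+Rivera, Sep 19→Reyes, Sep 20→Rivera.
Loads: Reyes 2/2, Tanaka 2/2, Rivera 2/2, Wu 1/1, Ivanova 2/2 — all within limits.

Yes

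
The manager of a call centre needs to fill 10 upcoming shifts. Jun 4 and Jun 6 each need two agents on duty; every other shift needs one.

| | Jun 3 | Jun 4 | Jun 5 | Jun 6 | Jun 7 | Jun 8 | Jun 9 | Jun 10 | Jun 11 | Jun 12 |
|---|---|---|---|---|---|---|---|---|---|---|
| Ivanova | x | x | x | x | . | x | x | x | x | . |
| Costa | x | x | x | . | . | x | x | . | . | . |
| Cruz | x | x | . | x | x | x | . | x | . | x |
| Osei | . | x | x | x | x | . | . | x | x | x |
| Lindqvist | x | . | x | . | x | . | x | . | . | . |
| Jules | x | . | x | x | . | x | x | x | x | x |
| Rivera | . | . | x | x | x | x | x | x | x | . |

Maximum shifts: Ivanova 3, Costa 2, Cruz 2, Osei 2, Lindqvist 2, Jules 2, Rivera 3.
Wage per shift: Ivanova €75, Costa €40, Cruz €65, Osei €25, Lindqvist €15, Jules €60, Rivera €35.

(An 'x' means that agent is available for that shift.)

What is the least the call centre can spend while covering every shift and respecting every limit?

Picking the cheapest available agent for each shift independently would cost €295, but that ignores the shift limits.
An optimal schedule: Jun 3→Lindqvist, Jun 4→Costa+Cruz, Jun 5→Costa, Jun 6→Rivera+Jules, Jun 7→Lindqvist, Jun 8→Rivera, Jun 9→Rivera, Jun 10→Jules, Jun 11→Osei, Jun 12→Osei.
Total: 15 + 40 + 65 + 40 + 35 + 60 + 15 + 35 + 35 + 60 + 25 + 25 = €450.

€450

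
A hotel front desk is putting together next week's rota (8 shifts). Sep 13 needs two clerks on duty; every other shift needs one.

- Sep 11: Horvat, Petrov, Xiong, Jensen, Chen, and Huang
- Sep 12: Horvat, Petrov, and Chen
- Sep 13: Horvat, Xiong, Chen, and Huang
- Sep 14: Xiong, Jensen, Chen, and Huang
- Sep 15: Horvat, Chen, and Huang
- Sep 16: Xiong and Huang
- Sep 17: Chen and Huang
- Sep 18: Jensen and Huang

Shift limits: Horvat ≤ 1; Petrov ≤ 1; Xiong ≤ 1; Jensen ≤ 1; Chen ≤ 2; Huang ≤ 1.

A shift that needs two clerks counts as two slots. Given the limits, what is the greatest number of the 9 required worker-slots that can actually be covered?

7

Total capacity across all clerks is 1+1+1+1+2+1 = 7, and 9 slots are needed, so at most 7 can be filled.
An assignment achieving 7: Sep 11→Petrov, Sep 12→Horvat, Sep 13→Huang, Sep 15→Chen, Sep 16→Xiong, Sep 17→Chen, Sep 18→Jensen.
Loads: Horvat 1/1, Petrov 1/1, Xiong 1/1, Jensen 1/1, Chen 2/2, Huang 1/1.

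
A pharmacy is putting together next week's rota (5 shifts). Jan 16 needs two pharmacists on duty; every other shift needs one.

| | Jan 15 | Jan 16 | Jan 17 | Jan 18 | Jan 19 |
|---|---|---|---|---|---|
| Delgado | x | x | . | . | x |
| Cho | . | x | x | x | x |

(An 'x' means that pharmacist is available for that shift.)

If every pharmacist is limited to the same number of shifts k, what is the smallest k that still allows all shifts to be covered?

3

With 2 pharmacists and 6 worker-slots to fill, someone must work at least ⌈6/2⌉ = 3 shifts, so k ≥ 3.
k = 3 works: Jan 15→Delgado, Jan 16→Delgado+Cho, Jan 17→Cho, Jan 18→Cho, Jan 19→Delgado.
Loads: Delgado 3, Cho 3 — all ≤ 3.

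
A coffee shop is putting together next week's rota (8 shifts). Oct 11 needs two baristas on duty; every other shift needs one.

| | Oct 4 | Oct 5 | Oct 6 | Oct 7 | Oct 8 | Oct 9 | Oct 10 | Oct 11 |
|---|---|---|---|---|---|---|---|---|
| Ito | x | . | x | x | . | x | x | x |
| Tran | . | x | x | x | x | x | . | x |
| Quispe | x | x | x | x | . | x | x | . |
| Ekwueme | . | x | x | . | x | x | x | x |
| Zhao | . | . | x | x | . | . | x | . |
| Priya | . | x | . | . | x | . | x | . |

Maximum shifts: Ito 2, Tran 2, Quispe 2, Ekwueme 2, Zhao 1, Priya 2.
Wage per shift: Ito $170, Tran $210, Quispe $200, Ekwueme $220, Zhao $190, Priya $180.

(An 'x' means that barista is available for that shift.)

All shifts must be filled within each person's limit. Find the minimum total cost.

$1710

Picking the cheapest available barista for each shift independently would cost $1590, but that ignores the shift limits.
An optimal schedule: Oct 4→Ito, Oct 5→Priya, Oct 6→Tran, Oct 7→Zhao, Oct 8→Priya, Oct 9→Quispe, Oct 10→Quispe, Oct 11→Ito+Tran.
Total: 170 + 180 + 210 + 190 + 180 + 200 + 200 + 170 + 210 = $1710.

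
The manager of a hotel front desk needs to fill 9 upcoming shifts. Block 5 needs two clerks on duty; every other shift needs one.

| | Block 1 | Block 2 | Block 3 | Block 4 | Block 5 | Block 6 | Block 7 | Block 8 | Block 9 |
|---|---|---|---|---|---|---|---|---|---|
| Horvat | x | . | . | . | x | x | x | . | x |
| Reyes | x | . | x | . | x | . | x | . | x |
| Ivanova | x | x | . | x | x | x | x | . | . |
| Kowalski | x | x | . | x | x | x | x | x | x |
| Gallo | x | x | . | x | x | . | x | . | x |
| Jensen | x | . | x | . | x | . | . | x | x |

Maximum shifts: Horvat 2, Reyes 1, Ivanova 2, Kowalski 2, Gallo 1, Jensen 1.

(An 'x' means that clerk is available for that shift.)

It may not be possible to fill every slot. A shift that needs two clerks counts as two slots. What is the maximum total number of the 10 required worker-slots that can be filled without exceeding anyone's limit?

Total capacity across all clerks is 2+1+2+2+1+1 = 9, and 10 slots are needed, so at most 9 can be filled.
An assignment achieving 9: Block 1→Gallo, Block 2→Ivanova, Block 3→Reyes, Block 4→Ivanova, Block 5→Jensen, Block 6→Horvat, Block 7→Horvat, Block 8→Kowalski, Block 9→Kowalski.
Loads: Horvat 2/2, Reyes 1/1, Ivanova 2/2, Kowalski 2/2, Gallo 1/1, Jensen 1/1.

9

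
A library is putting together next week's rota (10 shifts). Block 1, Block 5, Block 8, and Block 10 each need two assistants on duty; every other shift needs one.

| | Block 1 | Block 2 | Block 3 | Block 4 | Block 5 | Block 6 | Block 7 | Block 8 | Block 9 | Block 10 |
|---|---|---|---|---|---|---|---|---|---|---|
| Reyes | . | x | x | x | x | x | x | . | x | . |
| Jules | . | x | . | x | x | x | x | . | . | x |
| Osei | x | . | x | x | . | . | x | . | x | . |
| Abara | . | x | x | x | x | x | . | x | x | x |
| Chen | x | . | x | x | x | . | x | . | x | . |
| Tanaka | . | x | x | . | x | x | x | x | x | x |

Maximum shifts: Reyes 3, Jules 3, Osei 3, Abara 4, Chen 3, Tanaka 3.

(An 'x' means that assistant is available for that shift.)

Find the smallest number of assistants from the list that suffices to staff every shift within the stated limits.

5

14 slots to fill and no one can take more than 4, so at least ⌈14/4⌉ = 4 assistants are needed.
Any 4 assistants together have capacity at most 4+3+3+3 = 13 < 14 slots, so 4 can never suffice.
Reyes, Osei, Abara, Chen, and Tanaka alone can cover everything: Block 1→Osei+Chen, Block 2→Reyes, Block 3→Osei, Block 4→Reyes, Block 5→Abara+Chen, Block 6→Reyes, Block 7→Osei, Block 8→Abara+Tanaka, Block 9→Abara, Block 10→Abara+Tanaka.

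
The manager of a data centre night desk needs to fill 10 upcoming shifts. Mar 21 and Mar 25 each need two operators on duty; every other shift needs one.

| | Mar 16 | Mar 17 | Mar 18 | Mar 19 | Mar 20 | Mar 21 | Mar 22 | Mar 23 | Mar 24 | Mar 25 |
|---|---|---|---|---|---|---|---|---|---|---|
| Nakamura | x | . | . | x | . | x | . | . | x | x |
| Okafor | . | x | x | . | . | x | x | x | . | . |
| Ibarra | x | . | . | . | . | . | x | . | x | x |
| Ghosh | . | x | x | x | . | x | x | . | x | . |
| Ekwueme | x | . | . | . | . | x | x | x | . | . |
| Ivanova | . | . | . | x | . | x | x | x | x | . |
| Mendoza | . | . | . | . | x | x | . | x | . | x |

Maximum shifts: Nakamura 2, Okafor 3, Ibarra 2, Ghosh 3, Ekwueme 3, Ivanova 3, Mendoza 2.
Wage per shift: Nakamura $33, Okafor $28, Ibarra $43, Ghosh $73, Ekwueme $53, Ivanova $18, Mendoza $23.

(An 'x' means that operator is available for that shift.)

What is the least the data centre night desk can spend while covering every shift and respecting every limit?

Mar 20 can only be covered by Mendoza, so that assignment is forced.
Picking the cheapest available operator for each shift independently would cost $281, but that ignores the shift limits.
An optimal schedule: Mar 16→Nakamura, Mar 17→Okafor, Mar 18→Okafor, Mar 19→Ivanova, Mar 20→Mendoza, Mar 21→Ivanova+Okafor, Mar 22→Ibarra, Mar 23→Ivanova, Mar 24→Ibarra, Mar 25→Mendoza+Nakamura.
Total: 33 + 28 + 28 + 18 + 23 + 18 + 28 + 43 + 18 + 43 + 23 + 33 = $336.

$336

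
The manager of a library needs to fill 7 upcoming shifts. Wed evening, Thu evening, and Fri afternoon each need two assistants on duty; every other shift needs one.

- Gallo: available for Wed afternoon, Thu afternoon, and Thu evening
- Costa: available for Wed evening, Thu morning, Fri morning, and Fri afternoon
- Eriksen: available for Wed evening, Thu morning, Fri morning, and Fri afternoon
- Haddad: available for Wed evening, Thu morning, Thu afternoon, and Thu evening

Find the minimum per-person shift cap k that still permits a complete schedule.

3

With 4 assistants and 10 worker-slots to fill, someone must work at least ⌈10/4⌉ = 3 shifts, so k ≥ 3.
k = 3 works: Wed afternoon→Gallo, Wed evening→Costa+Eriksen, Thu morning→Eriksen, Thu afternoon→Gallo, Thu evening→Gallo+Haddad, Fri morning→Costa, Fri afternoon→Costa+Eriksen.
Loads: Gallo 3, Costa 3, Eriksen 3, Haddad 1 — all ≤ 3.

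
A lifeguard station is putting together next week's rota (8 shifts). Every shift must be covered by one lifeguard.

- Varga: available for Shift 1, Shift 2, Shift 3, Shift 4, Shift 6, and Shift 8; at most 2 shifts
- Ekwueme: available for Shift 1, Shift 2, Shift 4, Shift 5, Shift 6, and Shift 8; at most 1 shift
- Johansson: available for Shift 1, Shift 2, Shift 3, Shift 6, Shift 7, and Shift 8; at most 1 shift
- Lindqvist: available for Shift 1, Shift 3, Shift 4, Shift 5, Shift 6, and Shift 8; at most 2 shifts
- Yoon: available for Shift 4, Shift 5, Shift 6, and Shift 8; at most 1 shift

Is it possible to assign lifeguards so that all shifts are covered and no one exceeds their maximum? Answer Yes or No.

Total capacity is 2+1+1+2+1 = 7 but 8 worker-slots are needed — infeasible.

No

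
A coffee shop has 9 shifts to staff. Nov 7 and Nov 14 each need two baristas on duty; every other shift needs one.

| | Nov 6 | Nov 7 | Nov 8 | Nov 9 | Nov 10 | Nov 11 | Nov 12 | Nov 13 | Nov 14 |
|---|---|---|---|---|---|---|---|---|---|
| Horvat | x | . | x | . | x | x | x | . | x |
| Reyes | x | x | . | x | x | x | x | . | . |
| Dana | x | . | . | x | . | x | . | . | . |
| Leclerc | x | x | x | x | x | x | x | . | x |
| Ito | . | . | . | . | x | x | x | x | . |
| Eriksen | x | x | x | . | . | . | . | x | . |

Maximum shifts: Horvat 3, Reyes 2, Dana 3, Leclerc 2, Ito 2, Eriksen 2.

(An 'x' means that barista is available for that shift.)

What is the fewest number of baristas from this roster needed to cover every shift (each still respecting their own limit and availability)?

5

11 slots to fill and no one can take more than 3, so at least ⌈11/3⌉ = 4 baristas are needed.
Any 4 baristas together have capacity at most 3+3+2+2 = 10 < 11 slots, so 4 can never suffice.
Horvat, Reyes, Dana, Leclerc, and Ito alone can cover everything: Nov 6→Dana, Nov 7→Reyes+Leclerc, Nov 8→Horvat, Nov 9→Reyes, Nov 10→Horvat, Nov 11→Dana, Nov 12→Ito, Nov 13→Ito, Nov 14→Horvat+Leclerc.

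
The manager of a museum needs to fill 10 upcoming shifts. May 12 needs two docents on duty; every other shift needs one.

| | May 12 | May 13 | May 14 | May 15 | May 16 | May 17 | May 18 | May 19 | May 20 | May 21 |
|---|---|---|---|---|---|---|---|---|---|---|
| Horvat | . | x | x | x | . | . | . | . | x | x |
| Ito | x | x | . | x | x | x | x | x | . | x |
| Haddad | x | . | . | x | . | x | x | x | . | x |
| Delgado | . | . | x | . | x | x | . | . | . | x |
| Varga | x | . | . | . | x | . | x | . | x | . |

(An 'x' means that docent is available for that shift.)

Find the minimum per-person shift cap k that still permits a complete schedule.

3

With 5 docents and 11 worker-slots to fill, someone must work at least ⌈11/5⌉ = 3 shifts, so k ≥ 3.
k = 3 works: May 12→Ito+Haddad, May 13→Horvat, May 14→Horvat, May 15→Ito, May 16→Delgado, May 17→Haddad, May 18→Haddad, May 19→Ito, May 20→Horvat, May 21→Delgado.
Loads: Horvat 3, Ito 3, Haddad 3, Delgado 2, Varga 0 — all ≤ 3.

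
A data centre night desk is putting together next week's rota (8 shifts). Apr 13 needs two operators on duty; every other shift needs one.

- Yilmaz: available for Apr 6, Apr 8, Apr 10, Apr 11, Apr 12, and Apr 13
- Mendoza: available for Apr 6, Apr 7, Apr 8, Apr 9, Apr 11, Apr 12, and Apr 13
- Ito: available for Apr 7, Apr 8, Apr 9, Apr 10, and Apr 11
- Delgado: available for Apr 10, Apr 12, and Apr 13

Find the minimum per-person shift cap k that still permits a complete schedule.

With 4 operators and 9 worker-slots to fill, someone must work at least ⌈9/4⌉ = 3 shifts, so k ≥ 3.
k = 3 works: Apr 6→Yilmaz, Apr 7→Mendoza, Apr 8→Yilmaz, Apr 9→Mendoza, Apr 10→Yilmaz, Apr 11→Ito, Apr 12→Delgado, Apr 13→Mendoza+Delgado.
Loads: Yilmaz 3, Mendoza 3, Ito 1, Delgado 2 — all ≤ 3.

3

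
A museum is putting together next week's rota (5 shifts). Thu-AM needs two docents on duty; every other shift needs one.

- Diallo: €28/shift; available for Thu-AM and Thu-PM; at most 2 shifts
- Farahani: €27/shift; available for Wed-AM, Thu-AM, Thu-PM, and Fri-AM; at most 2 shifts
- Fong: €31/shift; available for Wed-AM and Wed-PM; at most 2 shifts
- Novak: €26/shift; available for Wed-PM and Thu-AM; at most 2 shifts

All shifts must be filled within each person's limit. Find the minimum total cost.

€162

Fri-AM can only be covered by Farahani, so that assignment is forced.
Picking the cheapest available docent for each shift independently would cost €160, but that ignores the shift limits.
An optimal schedule: Wed-AM→Farahani, Wed-PM→Novak, Thu-AM→Novak+Diallo, Thu-PM→Diallo, Fri-AM→Farahani.
Total: 27 + 26 + 26 + 28 + 28 + 27 = €162.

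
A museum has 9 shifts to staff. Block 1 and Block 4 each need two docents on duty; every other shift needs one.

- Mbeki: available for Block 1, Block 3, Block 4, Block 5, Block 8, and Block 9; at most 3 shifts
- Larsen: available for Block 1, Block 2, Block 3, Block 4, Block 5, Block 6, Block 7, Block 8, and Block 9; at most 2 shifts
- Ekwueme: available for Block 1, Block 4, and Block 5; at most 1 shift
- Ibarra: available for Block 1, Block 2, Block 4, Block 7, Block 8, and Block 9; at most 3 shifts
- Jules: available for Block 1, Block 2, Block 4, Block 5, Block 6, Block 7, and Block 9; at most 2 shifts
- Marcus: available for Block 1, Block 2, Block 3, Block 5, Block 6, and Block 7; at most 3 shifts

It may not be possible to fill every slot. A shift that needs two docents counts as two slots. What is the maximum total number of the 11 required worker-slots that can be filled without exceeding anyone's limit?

Total capacity across all docents is 3+2+1+3+2+3 = 14, and 11 slots are needed, so at most 11 can be filled.
An assignment achieving 11: Block 1→Ibarra+Jules, Block 2→Larsen, Block 3→Mbeki, Block 4→Ekwueme+Ibarra, Block 5→Jules, Block 6→Larsen, Block 7→Ibarra, Block 8→Mbeki, Block 9→Mbeki.
Loads: Mbeki 3/3, Larsen 2/2, Ekwueme 1/1, Ibarra 3/3, Jules 2/2, Marcus 0/3.

11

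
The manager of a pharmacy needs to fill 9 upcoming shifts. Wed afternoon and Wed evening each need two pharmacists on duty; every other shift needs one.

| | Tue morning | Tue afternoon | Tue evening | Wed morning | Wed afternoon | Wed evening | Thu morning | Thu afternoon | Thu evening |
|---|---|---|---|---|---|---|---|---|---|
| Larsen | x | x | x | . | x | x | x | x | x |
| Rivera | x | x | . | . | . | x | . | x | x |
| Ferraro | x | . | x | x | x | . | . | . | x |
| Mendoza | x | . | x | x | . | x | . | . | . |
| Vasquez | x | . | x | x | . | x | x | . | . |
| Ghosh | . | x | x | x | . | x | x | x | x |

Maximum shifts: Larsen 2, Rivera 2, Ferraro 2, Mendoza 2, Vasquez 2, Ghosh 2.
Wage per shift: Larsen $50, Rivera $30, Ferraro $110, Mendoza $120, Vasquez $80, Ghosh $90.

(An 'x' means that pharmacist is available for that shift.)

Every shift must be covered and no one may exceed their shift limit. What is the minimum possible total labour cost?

Wed afternoon can only be covered by Larsen and Ferraro, so that assignment is forced.
Picking the cheapest available pharmacist for each shift independently would cost $540, but that ignores the shift limits.
An optimal schedule: Tue morning→Vasquez, Tue afternoon→Rivera, Tue evening→Ferraro, Wed morning→Vasquez, Wed afternoon→Larsen+Ferraro, Wed evening→Ghosh+Mendoza, Thu morning→Larsen, Thu afternoon→Rivera, Thu evening→Ghosh.
Total: 80 + 30 + 110 + 80 + 50 + 110 + 90 + 120 + 50 + 30 + 90 = $840.

$840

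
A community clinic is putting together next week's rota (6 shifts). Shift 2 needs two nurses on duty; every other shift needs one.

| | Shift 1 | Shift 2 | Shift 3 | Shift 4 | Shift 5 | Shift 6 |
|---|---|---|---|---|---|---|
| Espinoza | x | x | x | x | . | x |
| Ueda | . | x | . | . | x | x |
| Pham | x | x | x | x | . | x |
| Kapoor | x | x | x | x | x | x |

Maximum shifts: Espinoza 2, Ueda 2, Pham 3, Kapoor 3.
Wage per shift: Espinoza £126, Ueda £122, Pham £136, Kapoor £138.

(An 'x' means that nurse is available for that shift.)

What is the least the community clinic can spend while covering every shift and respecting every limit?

Picking the cheapest available nurse for each shift independently would cost £870, but that ignores the shift limits.
An optimal schedule: Shift 1→Espinoza, Shift 2→Ueda+Pham, Shift 3→Espinoza, Shift 4→Pham, Shift 5→Ueda, Shift 6→Pham.
Total: 126 + 122 + 136 + 126 + 136 + 122 + 136 = £904.

£904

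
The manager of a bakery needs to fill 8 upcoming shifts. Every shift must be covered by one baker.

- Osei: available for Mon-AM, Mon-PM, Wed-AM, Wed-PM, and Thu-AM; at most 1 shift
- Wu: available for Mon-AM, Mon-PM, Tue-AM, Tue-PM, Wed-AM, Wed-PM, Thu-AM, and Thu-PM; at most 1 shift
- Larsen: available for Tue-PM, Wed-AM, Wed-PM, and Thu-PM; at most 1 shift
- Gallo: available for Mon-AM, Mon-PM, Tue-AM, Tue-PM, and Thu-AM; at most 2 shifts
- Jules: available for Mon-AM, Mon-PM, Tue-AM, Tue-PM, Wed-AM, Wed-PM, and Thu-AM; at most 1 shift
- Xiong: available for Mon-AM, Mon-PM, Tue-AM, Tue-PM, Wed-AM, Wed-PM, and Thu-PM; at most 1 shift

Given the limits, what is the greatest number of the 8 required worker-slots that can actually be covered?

Total capacity across all bakers is 1+1+1+2+1+1 = 7, and 8 slots are needed, so at most 7 can be filled.
An assignment achieving 7: Mon-AM→Gallo, Mon-PM→Jules, Tue-AM→Gallo, Tue-PM→Larsen, Wed-AM→Xiong, Thu-AM→Osei, Thu-PM→Wu.
Loads: Osei 1/1, Wu 1/1, Larsen 1/1, Gallo 2/2, Jules 1/1, Xiong 1/1.

7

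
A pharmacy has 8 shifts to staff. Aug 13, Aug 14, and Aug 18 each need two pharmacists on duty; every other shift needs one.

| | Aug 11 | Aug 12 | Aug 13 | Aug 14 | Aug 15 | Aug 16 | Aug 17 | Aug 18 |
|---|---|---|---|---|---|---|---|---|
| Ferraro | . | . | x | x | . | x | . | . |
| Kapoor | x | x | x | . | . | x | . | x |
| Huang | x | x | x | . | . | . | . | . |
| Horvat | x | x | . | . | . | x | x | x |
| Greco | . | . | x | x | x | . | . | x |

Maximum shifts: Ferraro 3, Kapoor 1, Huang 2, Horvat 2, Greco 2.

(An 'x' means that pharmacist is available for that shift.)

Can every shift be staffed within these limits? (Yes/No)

No

Total capacity is 3+1+2+2+2 = 10 but 11 worker-slots are needed — infeasible.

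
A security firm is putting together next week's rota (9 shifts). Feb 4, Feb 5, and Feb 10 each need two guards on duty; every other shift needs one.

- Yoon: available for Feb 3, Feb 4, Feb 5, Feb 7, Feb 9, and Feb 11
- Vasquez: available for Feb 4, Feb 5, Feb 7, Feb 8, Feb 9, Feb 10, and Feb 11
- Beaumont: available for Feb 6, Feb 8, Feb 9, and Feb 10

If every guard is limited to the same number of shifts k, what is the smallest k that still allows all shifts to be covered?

4

With 3 guards and 12 worker-slots to fill, someone must work at least ⌈12/3⌉ = 4 shifts, so k ≥ 4.
k = 4 works: Feb 3→Yoon, Feb 4→Yoon+Vasquez, Feb 5→Yoon+Vasquez, Feb 6→Beaumont, Feb 7→Yoon, Feb 8→Beaumont, Feb 9→Beaumont, Feb 10→Vasquez+Beaumont, Feb 11→Vasquez.
Loads: Yoon 4, Vasquez 4, Beaumont 4 — all ≤ 4.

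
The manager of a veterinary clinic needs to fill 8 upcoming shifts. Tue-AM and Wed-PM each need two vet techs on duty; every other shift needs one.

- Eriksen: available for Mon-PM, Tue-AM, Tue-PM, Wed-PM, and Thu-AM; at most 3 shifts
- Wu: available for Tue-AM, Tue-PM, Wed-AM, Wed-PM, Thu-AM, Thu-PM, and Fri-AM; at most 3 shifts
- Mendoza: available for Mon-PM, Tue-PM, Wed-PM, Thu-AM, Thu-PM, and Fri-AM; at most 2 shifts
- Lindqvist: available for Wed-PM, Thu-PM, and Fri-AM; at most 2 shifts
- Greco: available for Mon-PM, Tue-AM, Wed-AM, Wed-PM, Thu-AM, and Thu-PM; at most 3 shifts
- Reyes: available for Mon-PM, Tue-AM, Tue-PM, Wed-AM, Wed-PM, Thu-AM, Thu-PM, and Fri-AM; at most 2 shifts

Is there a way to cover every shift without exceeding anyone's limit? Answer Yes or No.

One valid schedule: Mon-PM→Eriksen, Tue-AM→Greco+Reyes, Tue-PM→Eriksen, Wed-AM→Wu, Wed-PM→Mendoza+Lindqvist, Thu-AM→Eriksen, Thu-PM→Wu, Fri-AM→Wu.
Loads: Eriksen 3/3, Wu 3/3, Mendoza 1/2, Lindqvist 1/2, Greco 1/3, Reyes 1/2 — all within limits.

Yes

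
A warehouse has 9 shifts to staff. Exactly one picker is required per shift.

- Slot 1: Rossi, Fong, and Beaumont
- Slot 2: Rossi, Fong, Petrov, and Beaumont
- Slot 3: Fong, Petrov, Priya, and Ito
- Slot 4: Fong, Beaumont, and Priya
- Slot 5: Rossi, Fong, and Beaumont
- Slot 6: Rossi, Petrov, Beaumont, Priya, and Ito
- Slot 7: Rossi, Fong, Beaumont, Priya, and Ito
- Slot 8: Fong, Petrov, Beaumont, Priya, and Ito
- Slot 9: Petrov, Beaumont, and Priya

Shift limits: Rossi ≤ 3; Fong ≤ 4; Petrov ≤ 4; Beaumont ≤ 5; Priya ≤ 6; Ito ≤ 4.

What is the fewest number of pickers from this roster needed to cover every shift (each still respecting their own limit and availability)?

2

9 slots to fill and no one can take more than 6, so at least ⌈9/6⌉ = 2 pickers are needed.
Rossi and Priya alone can cover everything: Slot 1→Rossi, Slot 2→Rossi, Slot 3→Priya, Slot 4→Priya, Slot 5→Rossi, Slot 6→Priya, Slot 7→Priya, Slot 8→Priya, Slot 9→Priya.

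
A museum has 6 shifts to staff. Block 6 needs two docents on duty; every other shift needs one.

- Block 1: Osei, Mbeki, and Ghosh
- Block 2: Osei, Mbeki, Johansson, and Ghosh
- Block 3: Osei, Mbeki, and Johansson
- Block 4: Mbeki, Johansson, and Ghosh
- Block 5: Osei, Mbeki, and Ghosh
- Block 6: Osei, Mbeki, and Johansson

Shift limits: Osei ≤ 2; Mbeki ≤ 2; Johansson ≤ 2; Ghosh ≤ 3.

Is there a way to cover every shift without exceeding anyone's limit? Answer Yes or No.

One valid schedule: Block 1→Osei, Block 2→Johansson, Block 3→Osei, Block 4→Mbeki, Block 5→Ghosh, Block 6→Mbeki+Johansson.
Loads: Osei 2/2, Mbeki 2/2, Johansson 2/2, Ghosh 1/3 — all within limits.

Yes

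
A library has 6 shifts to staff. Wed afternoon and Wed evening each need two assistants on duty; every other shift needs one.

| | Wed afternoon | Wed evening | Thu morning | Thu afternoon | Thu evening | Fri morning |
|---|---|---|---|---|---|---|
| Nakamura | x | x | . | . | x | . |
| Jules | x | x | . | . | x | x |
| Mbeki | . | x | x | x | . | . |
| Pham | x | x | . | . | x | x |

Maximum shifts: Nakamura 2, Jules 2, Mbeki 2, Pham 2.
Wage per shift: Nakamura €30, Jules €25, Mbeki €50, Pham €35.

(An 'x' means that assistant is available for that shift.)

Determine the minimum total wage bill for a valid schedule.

€280

Thu morning can only be covered by Mbeki, so that assignment is forced.
Thu afternoon can only be covered by Mbeki, so that assignment is forced.
Picking the cheapest available assistant for each shift independently would cost €260, but that ignores the shift limits.
An optimal schedule: Wed afternoon→Nakamura+Jules, Wed evening→Nakamura+Pham, Thu morning→Mbeki, Thu afternoon→Mbeki, Thu evening→Pham, Fri morning→Jules.
Total: 30 + 25 + 30 + 35 + 50 + 50 + 35 + 25 = €280.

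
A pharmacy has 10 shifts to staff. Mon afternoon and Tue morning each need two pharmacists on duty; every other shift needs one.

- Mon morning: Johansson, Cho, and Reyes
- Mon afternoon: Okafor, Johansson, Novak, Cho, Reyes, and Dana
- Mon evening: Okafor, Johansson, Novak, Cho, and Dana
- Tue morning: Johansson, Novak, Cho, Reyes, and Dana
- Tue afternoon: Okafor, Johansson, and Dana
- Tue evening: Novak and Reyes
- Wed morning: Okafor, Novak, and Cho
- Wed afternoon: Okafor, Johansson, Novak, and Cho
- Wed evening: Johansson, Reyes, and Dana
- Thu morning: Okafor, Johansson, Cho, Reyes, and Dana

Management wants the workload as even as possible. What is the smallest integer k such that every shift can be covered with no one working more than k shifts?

With 6 pharmacists and 12 worker-slots to fill, someone must work at least ⌈12/6⌉ = 2 shifts, so k ≥ 2.
k = 2 works: Mon morning→Johansson, Mon afternoon→Reyes+Dana, Mon evening→Cho, Tue morning→Reyes+Dana, Tue afternoon→Okafor, Tue evening→Novak, Wed morning→Okafor, Wed afternoon→Novak, Wed evening→Johansson, Thu morning→Cho.
Loads: Okafor 2, Johansson 2, Novak 2, Cho 2, Reyes 2, Dana 2 — all ≤ 2.

2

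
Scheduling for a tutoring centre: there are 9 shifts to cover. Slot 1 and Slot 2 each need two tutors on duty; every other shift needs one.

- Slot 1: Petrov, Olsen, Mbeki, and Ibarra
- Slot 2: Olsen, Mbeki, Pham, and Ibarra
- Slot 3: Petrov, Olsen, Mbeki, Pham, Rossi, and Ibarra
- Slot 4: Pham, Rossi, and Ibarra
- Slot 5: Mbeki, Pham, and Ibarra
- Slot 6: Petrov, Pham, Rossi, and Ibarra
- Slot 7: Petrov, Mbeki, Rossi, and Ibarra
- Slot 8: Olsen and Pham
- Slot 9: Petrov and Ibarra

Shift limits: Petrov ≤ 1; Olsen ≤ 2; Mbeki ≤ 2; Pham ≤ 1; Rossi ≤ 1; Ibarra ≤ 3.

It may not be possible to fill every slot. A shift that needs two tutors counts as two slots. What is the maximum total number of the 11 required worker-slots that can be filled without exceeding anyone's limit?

10

Total capacity across all tutors is 1+2+2+1+1+3 = 10, and 11 slots are needed, so at most 10 can be filled.
An assignment achieving 10: Slot 1→Olsen+Mbeki, Slot 2→Ibarra, Slot 3→Ibarra, Slot 4→Pham, Slot 5→Mbeki, Slot 6→Rossi, Slot 7→Ibarra, Slot 8→Olsen, Slot 9→Petrov.
Loads: Petrov 1/1, Olsen 2/2, Mbeki 2/2, Pham 1/1, Rossi 1/1, Ibarra 3/3.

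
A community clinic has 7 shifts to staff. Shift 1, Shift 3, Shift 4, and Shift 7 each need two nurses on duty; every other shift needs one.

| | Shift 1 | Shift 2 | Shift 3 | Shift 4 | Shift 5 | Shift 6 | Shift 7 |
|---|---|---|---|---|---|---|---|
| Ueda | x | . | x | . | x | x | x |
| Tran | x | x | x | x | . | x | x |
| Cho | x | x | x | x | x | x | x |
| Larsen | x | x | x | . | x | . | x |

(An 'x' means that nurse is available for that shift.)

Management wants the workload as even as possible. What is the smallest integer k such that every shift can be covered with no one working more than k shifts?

3

With 4 nurses and 11 worker-slots to fill, someone must work at least ⌈11/4⌉ = 3 shifts, so k ≥ 3.
k = 3 works: Shift 1→Ueda+Tran, Shift 2→Tran, Shift 3→Cho+Larsen, Shift 4→Tran+Cho, Shift 5→Ueda, Shift 6→Ueda, Shift 7→Cho+Larsen.
Loads: Ueda 3, Tran 3, Cho 3, Larsen 2 — all ≤ 3.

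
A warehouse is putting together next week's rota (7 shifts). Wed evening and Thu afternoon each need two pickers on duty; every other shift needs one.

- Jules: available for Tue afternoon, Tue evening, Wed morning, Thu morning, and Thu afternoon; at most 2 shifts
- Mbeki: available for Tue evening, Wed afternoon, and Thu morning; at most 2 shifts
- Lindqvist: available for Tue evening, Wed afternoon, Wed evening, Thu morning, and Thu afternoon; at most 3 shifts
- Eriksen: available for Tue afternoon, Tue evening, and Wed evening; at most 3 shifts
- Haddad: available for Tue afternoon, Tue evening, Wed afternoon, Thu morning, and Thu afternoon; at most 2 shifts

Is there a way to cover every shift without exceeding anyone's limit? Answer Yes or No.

Wed morning can only be covered by Jules, so that assignment is forced.
Wed evening can only be covered by Lindqvist and Eriksen, so that assignment is forced.
One valid schedule: Tue afternoon→Jules, Tue evening→Lindqvist, Wed morning→Jules, Wed afternoon→Mbeki, Wed evening→Lindqvist+Eriksen, Thu morning→Mbeki, Thu afternoon→Lindqvist+Haddad.
Loads: Jules 2/2, Mbeki 2/2, Lindqvist 3/3, Eriksen 1/3, Haddad 1/2 — all within limits.

Yes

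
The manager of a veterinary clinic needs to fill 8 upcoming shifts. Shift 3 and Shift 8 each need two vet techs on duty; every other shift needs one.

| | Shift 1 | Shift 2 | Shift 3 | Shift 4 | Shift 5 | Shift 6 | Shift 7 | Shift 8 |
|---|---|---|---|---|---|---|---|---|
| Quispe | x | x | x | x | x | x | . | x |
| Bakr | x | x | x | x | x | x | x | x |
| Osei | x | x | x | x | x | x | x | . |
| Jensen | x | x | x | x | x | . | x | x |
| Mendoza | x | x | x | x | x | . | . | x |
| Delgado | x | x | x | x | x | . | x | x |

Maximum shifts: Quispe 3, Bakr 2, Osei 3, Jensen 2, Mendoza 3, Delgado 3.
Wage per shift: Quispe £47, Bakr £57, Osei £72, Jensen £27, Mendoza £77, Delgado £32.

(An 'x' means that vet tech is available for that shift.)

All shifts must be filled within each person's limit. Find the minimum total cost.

£405

Picking the cheapest available vet tech for each shift independently would cost £300, but that ignores the shift limits.
An optimal schedule: Shift 1→Jensen, Shift 2→Delgado, Shift 3→Quispe+Bakr, Shift 4→Delgado, Shift 5→Delgado, Shift 6→Quispe, Shift 7→Jensen, Shift 8→Quispe+Bakr.
Total: 27 + 32 + 47 + 57 + 32 + 32 + 47 + 27 + 47 + 57 = £405.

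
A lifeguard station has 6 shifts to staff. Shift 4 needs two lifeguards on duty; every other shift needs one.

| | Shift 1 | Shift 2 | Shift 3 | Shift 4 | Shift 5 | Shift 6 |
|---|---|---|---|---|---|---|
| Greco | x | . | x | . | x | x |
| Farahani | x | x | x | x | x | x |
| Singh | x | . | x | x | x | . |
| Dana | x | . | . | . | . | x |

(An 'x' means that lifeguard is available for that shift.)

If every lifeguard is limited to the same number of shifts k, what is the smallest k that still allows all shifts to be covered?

With 4 lifeguards and 7 worker-slots to fill, someone must work at least ⌈7/4⌉ = 2 shifts, so k ≥ 2.
k = 2 works: Shift 1→Singh, Shift 2→Farahani, Shift 3→Greco, Shift 4→Farahani+Singh, Shift 5→Greco, Shift 6→Dana.
Loads: Greco 2, Farahani 2, Singh 2, Dana 1 — all ≤ 2.

2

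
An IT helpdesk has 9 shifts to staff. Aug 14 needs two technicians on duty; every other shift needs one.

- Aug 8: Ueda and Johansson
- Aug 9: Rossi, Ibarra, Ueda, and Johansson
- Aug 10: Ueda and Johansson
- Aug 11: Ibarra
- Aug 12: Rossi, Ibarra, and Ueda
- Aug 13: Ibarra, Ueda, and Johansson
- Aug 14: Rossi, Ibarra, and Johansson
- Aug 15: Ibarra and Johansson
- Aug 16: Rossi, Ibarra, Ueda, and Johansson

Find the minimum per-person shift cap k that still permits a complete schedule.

3

With 4 technicians and 10 worker-slots to fill, someone must work at least ⌈10/4⌉ = 3 shifts, so k ≥ 3.
k = 3 works: Aug 8→Ueda, Aug 9→Rossi, Aug 10→Ueda, Aug 11→Ibarra, Aug 12→Rossi, Aug 13→Ibarra, Aug 14→Rossi+Johansson, Aug 15→Ibarra, Aug 16→Ueda.
Loads: Rossi 3, Ibarra 3, Ueda 3, Johansson 1 — all ≤ 3.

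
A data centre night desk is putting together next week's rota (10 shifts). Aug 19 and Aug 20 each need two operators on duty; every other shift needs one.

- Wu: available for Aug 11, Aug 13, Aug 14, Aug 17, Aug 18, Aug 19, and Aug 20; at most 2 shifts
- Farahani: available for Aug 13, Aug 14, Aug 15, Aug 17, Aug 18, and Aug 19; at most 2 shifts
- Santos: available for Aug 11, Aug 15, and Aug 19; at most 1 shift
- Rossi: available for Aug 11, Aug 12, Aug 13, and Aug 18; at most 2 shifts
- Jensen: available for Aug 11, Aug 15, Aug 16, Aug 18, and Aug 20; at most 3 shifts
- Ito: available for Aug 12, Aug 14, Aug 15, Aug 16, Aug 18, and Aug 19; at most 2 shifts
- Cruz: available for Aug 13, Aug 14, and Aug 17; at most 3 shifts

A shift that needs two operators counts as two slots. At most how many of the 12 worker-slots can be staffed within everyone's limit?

12

Total capacity across all operators is 2+2+1+2+3+2+3 = 15, and 12 slots are needed, so at most 12 can be filled.
An assignment achieving 12: Aug 11→Santos, Aug 12→Rossi, Aug 13→Farahani, Aug 14→Ito, Aug 15→Jensen, Aug 16→Jensen, Aug 17→Wu, Aug 18→Rossi, Aug 19→Farahani+Ito, Aug 20→Wu+Jensen.
Loads: Wu 2/2, Farahani 2/2, Santos 1/1, Rossi 2/2, Jensen 3/3, Ito 2/2, Cruz 0/3.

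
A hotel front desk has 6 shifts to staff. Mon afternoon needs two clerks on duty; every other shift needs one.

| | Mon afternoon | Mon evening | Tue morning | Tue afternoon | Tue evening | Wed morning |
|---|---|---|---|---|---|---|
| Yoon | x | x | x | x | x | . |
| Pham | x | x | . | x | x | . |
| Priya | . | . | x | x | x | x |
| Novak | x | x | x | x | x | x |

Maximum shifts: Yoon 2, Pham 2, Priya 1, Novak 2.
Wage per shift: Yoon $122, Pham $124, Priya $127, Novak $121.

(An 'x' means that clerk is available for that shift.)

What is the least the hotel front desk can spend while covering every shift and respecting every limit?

$861

Picking the cheapest available clerk for each shift independently would cost $848, but that ignores the shift limits.
An optimal schedule: Mon afternoon→Yoon+Pham, Mon evening→Yoon, Tue morning→Novak, Tue afternoon→Pham, Tue evening→Novak, Wed morning→Priya.
Total: 122 + 124 + 122 + 121 + 124 + 121 + 127 = $861.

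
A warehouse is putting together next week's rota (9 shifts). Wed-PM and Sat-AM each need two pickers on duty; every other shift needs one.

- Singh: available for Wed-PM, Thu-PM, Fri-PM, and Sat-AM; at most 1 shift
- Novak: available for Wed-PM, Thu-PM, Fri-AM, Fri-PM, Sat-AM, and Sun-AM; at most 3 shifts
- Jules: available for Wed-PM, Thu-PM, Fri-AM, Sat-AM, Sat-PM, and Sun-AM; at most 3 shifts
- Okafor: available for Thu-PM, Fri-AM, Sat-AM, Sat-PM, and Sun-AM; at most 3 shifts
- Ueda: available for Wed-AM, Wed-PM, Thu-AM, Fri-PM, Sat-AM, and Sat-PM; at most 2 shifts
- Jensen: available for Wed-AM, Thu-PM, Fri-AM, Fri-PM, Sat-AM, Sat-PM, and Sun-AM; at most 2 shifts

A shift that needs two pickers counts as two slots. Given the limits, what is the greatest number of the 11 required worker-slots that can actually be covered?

11

Total capacity across all pickers is 1+3+3+3+2+2 = 14, and 11 slots are needed, so at most 11 can be filled.
An assignment achieving 11: Wed-AM→Ueda, Wed-PM→Singh+Novak, Thu-AM→Ueda, Thu-PM→Jules, Fri-AM→Novak, Fri-PM→Novak, Sat-AM→Okafor+Jensen, Sat-PM→Jules, Sun-AM→Jules.
Loads: Singh 1/1, Novak 3/3, Jules 3/3, Okafor 1/3, Ueda 2/2, Jensen 1/2.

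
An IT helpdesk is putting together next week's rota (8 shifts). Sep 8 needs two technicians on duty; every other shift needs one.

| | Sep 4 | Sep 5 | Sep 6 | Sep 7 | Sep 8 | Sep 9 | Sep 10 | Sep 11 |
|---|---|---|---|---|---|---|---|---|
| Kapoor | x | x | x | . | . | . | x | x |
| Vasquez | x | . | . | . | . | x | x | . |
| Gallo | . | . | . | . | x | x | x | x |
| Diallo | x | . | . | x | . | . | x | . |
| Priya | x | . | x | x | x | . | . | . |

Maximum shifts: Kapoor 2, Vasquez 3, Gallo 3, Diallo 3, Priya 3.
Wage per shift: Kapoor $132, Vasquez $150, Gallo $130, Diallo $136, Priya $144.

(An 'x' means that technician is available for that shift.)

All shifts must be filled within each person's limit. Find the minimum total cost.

$1206

Sep 5 can only be covered by Kapoor, so that assignment is forced.
Sep 8 can only be covered by Gallo and Priya, so that assignment is forced.
Picking the cheapest available technician for each shift independently would cost $1196, but that ignores the shift limits.
An optimal schedule: Sep 4→Diallo, Sep 5→Kapoor, Sep 6→Kapoor, Sep 7→Diallo, Sep 8→Gallo+Priya, Sep 9→Gallo, Sep 10→Diallo, Sep 11→Gallo.
Total: 136 + 132 + 132 + 136 + 130 + 144 + 130 + 136 + 130 = $1206.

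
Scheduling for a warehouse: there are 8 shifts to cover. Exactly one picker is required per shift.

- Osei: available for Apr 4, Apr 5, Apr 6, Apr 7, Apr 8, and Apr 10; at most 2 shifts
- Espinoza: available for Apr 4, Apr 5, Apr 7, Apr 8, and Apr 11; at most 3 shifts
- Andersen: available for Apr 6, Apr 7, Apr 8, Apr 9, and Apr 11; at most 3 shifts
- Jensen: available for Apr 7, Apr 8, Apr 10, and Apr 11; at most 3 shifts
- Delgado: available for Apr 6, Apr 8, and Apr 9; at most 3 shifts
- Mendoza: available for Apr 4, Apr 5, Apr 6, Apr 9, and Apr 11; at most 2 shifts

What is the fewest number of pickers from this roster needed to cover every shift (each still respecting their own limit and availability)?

8 slots to fill and no one can take more than 3, so at least ⌈8/3⌉ = 3 pickers are needed.
Osei, Espinoza, and Andersen alone can cover everything: Apr 4→Osei, Apr 5→Espinoza, Apr 6→Andersen, Apr 7→Espinoza, Apr 8→Andersen, Apr 9→Andersen, Apr 10→Osei, Apr 11→Espinoza.

3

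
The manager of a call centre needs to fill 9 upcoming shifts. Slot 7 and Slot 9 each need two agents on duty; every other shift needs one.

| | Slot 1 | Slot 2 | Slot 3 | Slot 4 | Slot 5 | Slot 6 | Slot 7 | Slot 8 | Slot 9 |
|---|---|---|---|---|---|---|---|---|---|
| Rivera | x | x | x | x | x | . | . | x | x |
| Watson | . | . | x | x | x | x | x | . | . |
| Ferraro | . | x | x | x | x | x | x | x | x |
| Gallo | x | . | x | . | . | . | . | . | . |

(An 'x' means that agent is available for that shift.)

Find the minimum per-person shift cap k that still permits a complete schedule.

3

With 4 agents and 11 worker-slots to fill, someone must work at least ⌈11/4⌉ = 3 shifts, so k ≥ 3.
k = 3 works: Slot 1→Gallo, Slot 2→Rivera, Slot 3→Gallo, Slot 4→Watson, Slot 5→Ferraro, Slot 6→Watson, Slot 7→Watson+Ferraro, Slot 8→Rivera, Slot 9→Rivera+Ferraro.
Loads: Rivera 3, Watson 3, Ferraro 3, Gallo 2 — all ≤ 3.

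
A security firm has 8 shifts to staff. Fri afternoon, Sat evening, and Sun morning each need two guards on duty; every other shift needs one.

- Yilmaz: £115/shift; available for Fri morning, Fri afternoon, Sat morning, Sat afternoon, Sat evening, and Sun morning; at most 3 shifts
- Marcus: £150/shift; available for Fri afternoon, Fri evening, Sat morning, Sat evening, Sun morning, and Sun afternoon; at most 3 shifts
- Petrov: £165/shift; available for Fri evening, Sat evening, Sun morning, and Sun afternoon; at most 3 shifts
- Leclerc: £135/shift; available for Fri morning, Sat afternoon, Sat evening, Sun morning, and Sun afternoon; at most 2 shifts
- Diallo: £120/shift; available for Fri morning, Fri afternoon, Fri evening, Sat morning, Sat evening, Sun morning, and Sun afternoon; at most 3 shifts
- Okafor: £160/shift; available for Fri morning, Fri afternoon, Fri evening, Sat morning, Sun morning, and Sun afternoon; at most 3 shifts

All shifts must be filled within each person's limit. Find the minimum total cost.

£1425

Picking the cheapest available guard for each shift independently would cost £1290, but that ignores the shift limits.
An optimal schedule: Fri morning→Yilmaz, Fri afternoon→Diallo+Marcus, Fri evening→Diallo, Sat morning→Yilmaz, Sat afternoon→Yilmaz, Sat evening→Leclerc+Marcus, Sun morning→Leclerc+Marcus, Sun afternoon→Diallo.
Total: 115 + 120 + 150 + 120 + 115 + 115 + 135 + 150 + 135 + 150 + 120 = £1425.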